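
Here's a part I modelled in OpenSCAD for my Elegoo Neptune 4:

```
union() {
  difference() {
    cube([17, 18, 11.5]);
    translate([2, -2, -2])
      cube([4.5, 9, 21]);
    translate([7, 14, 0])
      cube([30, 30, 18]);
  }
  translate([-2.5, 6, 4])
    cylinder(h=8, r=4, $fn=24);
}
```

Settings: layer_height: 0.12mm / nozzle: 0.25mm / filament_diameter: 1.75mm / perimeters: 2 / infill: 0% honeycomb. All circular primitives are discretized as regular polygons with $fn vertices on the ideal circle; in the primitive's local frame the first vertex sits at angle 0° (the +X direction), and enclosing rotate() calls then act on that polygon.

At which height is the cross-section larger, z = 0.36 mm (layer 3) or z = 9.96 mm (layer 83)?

Layer 3 (z = 0.36): the 17×18 cube contributes its full rectangle (area 306.00 mm²); the cube at (2, -2) (footprint 4.5×9) is included at this height (area 40.50 mm²); the cube at (7, 14) is present — its section is the full 30×30 rectangle (area 900.00 mm²); Subtracting the remaining from the first: starting from the 17×18 cube (306.00 mm²), the 4.5×9 cube at (2, -2) partially overlaps it — only the 31.50 mm² overlap (of its 40.50 mm²) is removed, clipping the outline; the 30×30 cube at (7, 14) partially overlaps it — only the 40.00 mm² overlap (of its 900.00 mm²) is removed, clipping the outline — area = 234.50 mm²; the cylinder at (-2.5, 6) does not reach this height (z outside [4, 12]); Combining (union): only the result so far is present, so the union is just that shape — area = 234.50 mm². So its area = 234.50 mm². Layer 83 (z = 9.96): the cube is present — its section is the full 17×18 rectangle (area 306.00 mm²); the cube at (2, -2) (footprint 4.5×9) is included at this height (area 40.50 mm²); the cube at (7, 14) (footprint 30×30) is included at this height (area 900.00 mm²); After the difference (first − rest): starting from the 17×18 cube (306.00 mm²), the 4.5×9 cube at (2, -2) partially overlaps it — only the 31.50 mm² overlap (of its 40.50 mm²) is removed, clipping the outline; the 30×30 cube at (7, 14) partially overlaps it — only the 40.00 mm² overlap (of its 900.00 mm²) is removed, clipping the outline — area = 234.50 mm²; the cylinder at (-2.5, 6): section is a regular 24-gon, circumradius r=4 (area = (24/2)·4.000²·sin(360°/24) = 49.69 mm²); Combining (union): the regions partially overlap — summed areas 284.19 mm² minus the doubly-counted overlap 6.36 mm² gives 277.83 mm² — area = 277.83 mm². So its area = 277.83 mm². Layer 83 is larger (277.83 vs 234.50 mm²).

layer 83 (z = 9.96 mm)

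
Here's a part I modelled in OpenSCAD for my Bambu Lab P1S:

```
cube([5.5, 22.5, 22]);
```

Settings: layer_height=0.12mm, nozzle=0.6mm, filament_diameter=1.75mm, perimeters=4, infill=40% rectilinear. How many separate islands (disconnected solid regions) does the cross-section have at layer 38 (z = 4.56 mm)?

1

At z = 4.56 mm: the 5.5×22.5 cube contributes its full rectangle. Overall, the cross-section is a single solid region. Island count = 1.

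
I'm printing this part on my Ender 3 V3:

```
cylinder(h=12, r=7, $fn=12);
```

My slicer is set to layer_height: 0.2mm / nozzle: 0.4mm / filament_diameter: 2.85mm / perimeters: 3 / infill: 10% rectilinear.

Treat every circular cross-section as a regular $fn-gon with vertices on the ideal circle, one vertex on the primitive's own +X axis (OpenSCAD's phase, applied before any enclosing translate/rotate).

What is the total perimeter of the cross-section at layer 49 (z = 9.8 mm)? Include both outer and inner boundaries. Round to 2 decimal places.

43.48 mm

At z = 9.8 mm: the cylinder: section is a regular 12-gon, circumradius r=7 (perimeter = 2·12·7.000·sin(180°/12) = 43.48 mm). Overall, the cross-section is a single solid region. Total boundary length (outer) = 43.48 mm.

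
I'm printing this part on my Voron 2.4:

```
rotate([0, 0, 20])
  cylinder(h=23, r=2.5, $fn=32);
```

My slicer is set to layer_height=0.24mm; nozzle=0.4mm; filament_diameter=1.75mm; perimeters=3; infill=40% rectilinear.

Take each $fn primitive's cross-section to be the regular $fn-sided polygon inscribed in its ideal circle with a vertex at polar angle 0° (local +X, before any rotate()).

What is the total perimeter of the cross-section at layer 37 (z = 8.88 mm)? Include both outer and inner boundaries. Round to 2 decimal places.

At z = 8.88 mm: the cylinder: section is a regular 32-gon, circumradius r=2.5 (perimeter = 2·32·2.500·sin(180°/32) = 15.68 mm); (whole slice rotated 20° about Z — lengths, areas and connectivity unchanged). Overall, the cross-section is a single solid region. Total boundary length (outer) = 15.68 mm.

15.68 mm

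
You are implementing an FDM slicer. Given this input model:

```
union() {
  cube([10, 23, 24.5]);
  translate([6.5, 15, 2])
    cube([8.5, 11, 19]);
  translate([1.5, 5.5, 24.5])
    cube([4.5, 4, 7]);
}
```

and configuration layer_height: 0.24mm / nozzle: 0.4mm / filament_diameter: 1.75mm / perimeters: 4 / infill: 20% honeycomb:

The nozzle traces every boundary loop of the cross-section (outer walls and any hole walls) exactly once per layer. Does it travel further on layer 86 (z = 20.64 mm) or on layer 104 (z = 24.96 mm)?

Layer 86 (z = 20.64): the 10×23 cube contributes its full rectangle (perimeter 66.00 mm); the cube at (6.5, 15) (footprint 8.5×11) is included at this height (perimeter 39.00 mm); the cube at (1.5, 5.5) is absent (z outside [24.5, 31.5]); Merging all regions: the regions partially overlap (shared area 28.00 mm²), so the edge portions inside another operand are dropped and the merged outline is re-measured after clipping — boundary = 82.00 mm. So its perimeter = 82.00 mm. Layer 104 (z = 24.96): the cube does not reach this height (z outside [0, 24.5]); the cube at (6.5, 15) is not intersected at this z (z outside [2, 21]); the cube at (1.5, 5.5) is present — its section is the full 4.5×4 rectangle (perimeter 17.00 mm); Combining (union): only the 4.5×4 cube at (1.5, 5.5) is present, so the union is just that shape — boundary = 17.00 mm. So its perimeter = 17.00 mm. Layer 86 is larger (82.00 vs 17.00 mm).

layer 86 (z = 20.64 mm)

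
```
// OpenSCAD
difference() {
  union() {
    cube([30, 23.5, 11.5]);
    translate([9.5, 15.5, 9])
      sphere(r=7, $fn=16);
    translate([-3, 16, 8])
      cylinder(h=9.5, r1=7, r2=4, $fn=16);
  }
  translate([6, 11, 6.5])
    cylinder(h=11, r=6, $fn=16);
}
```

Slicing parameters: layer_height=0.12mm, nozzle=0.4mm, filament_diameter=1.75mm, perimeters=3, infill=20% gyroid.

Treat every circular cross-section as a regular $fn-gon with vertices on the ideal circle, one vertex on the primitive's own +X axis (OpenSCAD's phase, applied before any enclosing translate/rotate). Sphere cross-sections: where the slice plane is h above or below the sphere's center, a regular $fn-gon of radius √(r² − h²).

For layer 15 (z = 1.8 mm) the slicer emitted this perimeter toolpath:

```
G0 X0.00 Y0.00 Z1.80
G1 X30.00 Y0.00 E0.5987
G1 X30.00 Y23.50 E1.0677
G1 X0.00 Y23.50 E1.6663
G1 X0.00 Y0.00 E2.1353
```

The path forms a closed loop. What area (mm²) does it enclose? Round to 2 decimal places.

Apply the shoelace formula to the sequence of (X, Y) vertices; enclosed area = 705.00 mm².

705.00 mm²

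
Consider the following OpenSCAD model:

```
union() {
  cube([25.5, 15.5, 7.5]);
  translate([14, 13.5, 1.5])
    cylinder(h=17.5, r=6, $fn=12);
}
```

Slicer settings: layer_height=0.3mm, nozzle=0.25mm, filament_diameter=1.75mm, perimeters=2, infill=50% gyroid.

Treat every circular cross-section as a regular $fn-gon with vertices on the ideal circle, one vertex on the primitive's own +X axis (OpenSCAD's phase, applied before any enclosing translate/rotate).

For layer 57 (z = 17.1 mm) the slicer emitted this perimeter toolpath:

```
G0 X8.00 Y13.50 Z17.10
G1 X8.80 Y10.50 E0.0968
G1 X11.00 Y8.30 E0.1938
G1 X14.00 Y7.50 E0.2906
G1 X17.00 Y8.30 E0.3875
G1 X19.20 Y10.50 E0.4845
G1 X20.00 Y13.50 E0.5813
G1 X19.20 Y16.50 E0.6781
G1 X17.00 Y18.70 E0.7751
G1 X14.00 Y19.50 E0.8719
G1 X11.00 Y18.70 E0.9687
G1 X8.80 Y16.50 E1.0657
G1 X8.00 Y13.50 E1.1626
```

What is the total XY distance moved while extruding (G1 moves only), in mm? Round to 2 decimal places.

37.28 mm

Sum the Euclidean lengths of each G1 segment: total = 37.28 mm.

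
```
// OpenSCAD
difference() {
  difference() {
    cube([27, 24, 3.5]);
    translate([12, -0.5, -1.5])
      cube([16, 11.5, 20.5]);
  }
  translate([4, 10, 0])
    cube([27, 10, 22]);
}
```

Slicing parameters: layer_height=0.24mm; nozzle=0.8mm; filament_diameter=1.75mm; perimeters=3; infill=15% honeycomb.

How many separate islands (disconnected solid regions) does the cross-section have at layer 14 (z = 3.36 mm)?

1

At z = 3.36 mm: the 27×24 cube contributes its full rectangle; the 16×11.5 cube at (12, -0.5) contributes its full rectangle; Taking the first minus the rest: starting from the 27×24 cube, the 16×11.5 cube at (12, -0.5) partially overlaps it — only the 165.00 mm² overlap (of its 184.00 mm²) is removed, clipping the outline — 1 connected region; the 27×10 cube at (4, 10) contributes its full rectangle; Taking the first minus the rest: starting from the result so far, the 27×10 cube at (4, 10) partially overlaps it — only the 215.00 mm² overlap (of its 270.00 mm²) is removed, clipping the outline — 1 connected region. Overall, the cross-section is a single solid region. Island count = 1.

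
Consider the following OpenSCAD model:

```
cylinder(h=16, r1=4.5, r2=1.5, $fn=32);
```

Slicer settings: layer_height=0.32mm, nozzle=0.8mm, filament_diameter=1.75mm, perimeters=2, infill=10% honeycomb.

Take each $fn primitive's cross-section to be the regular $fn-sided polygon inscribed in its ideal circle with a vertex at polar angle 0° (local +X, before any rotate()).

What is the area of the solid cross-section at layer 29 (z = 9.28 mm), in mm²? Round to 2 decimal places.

At z = 9.28 mm: the cone (r1=4.5→r2=1.5) has section circumradius 2.760 here — a regular 32-gon (area = (32/2)·2.760²·sin(360°/32) = 23.78 mm²). Overall, the cross-section is a single solid region. Net area = 23.78 mm².

23.78 mm²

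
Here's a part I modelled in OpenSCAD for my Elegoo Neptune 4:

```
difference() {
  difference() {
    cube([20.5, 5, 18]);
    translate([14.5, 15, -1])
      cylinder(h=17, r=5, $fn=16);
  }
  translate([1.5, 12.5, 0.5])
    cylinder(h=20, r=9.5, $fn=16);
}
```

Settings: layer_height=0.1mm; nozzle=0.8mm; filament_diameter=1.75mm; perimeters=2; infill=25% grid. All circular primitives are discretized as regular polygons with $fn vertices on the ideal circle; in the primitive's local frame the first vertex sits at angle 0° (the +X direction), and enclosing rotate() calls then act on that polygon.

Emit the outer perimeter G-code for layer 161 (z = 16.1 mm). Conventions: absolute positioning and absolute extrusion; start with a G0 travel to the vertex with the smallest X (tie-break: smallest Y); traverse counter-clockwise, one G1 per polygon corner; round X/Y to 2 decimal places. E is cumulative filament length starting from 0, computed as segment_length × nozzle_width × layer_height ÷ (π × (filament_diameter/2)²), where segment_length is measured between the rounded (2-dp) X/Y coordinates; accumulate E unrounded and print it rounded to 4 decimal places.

G0 X0.00 Y0.00 Z16.10
G1 X20.50 Y0.00 E0.6818
G1 X20.50 Y5.00 E0.8481
G1 X7.05 Y5.00 E1.2955
G1 X5.14 Y3.72 E1.3720
G1 X1.50 Y3.00 E1.4954
G1 X0.00 Y3.30 E1.5462
G1 X0.00 Y0.00 E1.6560

At z = 16.1 mm: the cube (footprint 20.5×5) is included at this height; the cylinder at (14.5, 15) is absent (z outside [-1, 16]); Taking the first minus the rest: none of the subtracted shapes is present at this height, so the 20.5×5 cube is unchanged — 1 connected region; the cylinder at (1.5, 12.5): section is a regular 16-gon, circumradius r=9.5; Taking the first minus the rest: starting from the result so far, the r=9.5 cylinder at (1.5, 12.5) partially overlaps it — only the 9.95 mm² overlap (of its 276.30 mm²) is removed, clipping the outline — 1 connected region. The outline is a single polygon with 7 vertices. Extrusion per mm of travel: 0.8 × 0.1 / (π × 0.875²) = 0.033260. Accumulating E over each segment gives final E = 1.6560.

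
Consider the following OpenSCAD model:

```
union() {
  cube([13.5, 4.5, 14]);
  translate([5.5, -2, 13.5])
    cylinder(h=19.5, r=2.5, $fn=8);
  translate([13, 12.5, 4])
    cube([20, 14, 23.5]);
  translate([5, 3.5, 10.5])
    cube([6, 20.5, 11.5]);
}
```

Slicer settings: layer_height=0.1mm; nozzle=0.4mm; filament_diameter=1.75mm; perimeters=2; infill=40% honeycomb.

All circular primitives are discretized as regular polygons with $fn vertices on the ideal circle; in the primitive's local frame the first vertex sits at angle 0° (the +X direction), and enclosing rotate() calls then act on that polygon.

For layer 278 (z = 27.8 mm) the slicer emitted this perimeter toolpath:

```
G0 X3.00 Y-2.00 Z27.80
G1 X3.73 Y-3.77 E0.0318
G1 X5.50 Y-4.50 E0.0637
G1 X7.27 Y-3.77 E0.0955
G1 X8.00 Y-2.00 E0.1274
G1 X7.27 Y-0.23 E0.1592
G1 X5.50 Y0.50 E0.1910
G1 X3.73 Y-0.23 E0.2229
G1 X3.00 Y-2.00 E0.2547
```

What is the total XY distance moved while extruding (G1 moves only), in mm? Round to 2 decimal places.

Sum the Euclidean lengths of each G1 segment: total = 15.32 mm.

15.32 mm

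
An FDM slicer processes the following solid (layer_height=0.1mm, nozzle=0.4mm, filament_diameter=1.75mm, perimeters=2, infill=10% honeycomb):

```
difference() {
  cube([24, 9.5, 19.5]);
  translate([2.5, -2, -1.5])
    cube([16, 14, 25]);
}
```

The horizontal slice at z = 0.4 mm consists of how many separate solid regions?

2

At z = 0.4 mm: the cube is present — its section is the full 24×9.5 rectangle; the cube at (2.5, -2) (footprint 16×14) is included at this height; After the difference (first − rest): starting from the 24×9.5 cube, the 16×14 cube at (2.5, -2) partially overlaps it — only the 152.00 mm² overlap (of its 224.00 mm²) is removed, clipping the outline — 2 connected regions. The result has 2 disconnected regions.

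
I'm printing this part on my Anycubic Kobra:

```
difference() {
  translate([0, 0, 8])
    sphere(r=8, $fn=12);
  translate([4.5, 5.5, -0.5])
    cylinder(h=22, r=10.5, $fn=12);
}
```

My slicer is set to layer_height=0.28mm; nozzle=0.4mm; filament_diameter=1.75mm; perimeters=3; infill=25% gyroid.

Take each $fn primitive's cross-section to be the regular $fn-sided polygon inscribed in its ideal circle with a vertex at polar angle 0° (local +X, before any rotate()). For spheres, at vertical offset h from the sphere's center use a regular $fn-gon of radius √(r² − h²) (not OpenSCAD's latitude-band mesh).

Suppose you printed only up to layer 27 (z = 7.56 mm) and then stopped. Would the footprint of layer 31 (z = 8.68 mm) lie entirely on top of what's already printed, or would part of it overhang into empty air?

Compare the two slices. At z = 7.56: the r=8 sphere slices to a regular 12-gon of circumradius 7.988 (√(r²−h²) with h=0.44 from center) (area = (12/2)·7.988²·sin(360°/12) = 191.42 mm²); the r=10.5 cylinder at (4.5, 5.5) contributes a regular 12-gon of circumradius 10.5 (area = (12/2)·10.500²·sin(360°/12) = 330.75 mm²); Subtracting the remaining from the first: starting from the r=8 sphere (191.42 mm²), the r=10.5 cylinder at (4.5, 5.5) partially overlaps it — only the 127.82 mm² overlap (of its 330.75 mm²) is removed, clipping the outline — area = 63.60 mm². At z = 8.68: the r=8 sphere slices to a regular 12-gon of circumradius 7.971 (√(r²−h²) with h=0.68 from center) (area = (12/2)·7.971²·sin(360°/12) = 190.61 mm²); the cylinder at (4.5, 5.5): section is a regular 12-gon, circumradius r=10.5 (area = (12/2)·10.500²·sin(360°/12) = 330.75 mm²); Taking the first minus the rest: starting from the r=8 sphere (190.61 mm²), the r=10.5 cylinder at (4.5, 5.5) partially overlaps it — only the 127.42 mm² overlap (of its 330.75 mm²) is removed, clipping the outline — area = 63.19 mm². Checking containment: the cross-section at z = 8.68 is a subset of the cross-section at z = 7.56.

entirely on top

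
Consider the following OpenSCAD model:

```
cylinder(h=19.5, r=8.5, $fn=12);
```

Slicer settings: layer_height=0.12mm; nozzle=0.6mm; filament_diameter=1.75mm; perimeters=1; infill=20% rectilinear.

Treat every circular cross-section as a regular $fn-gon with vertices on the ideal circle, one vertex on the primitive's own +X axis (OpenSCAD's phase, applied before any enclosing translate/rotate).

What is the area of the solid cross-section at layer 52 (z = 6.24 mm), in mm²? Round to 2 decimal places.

At z = 6.24 mm: the r=8.5 cylinder contributes a regular 12-gon of circumradius 8.5 (area = (12/2)·8.500²·sin(360°/12) = 216.75 mm²). Overall, the cross-section is a single solid region. Net area = 216.75 mm².

216.75 mm²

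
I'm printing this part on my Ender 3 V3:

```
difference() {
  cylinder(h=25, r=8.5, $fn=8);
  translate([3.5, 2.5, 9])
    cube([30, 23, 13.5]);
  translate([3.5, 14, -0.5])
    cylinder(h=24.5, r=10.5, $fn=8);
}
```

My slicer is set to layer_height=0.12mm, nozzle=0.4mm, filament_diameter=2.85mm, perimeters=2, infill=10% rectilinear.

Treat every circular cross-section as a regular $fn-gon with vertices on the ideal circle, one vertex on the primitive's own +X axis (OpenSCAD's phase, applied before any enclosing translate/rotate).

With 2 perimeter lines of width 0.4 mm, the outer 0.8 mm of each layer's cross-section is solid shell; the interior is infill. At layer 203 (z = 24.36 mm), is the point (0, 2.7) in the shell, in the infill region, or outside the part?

At z = 24.36 mm: the cylinder: section is a regular 8-gon, circumradius r=8.5; the cube at (3.5, 2.5) is not intersected at this z (z outside [9, 22.5]); the cylinder at (3.5, 14) is absent (z outside [-0.5, 24]); Subtracting the remaining from the first: none of the subtracted shapes is present at this height, so the r=8.5 cylinder is unchanged — 1 connected region. Overall, the cross-section is a single solid region. The nearest boundary edge runs (0.00, 8.50)→(-6.01, 6.01); distance from the point to it = 5.36 mm. The point is inside the cross-section and 5.36 mm from the nearest boundary — more than the 0.8 mm shell width (2 × 0.4), so it's in the infill interior.

infill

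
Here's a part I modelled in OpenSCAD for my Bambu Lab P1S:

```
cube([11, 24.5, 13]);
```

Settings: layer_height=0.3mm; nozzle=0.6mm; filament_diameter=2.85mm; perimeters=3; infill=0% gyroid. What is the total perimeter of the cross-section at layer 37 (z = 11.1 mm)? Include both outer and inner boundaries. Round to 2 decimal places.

71.00 mm

At z = 11.1 mm: the cube is present — its section is the full 11×24.5 rectangle (perimeter 71.00 mm). Overall, the cross-section is a single solid region. Total boundary length (outer) = 71.00 mm.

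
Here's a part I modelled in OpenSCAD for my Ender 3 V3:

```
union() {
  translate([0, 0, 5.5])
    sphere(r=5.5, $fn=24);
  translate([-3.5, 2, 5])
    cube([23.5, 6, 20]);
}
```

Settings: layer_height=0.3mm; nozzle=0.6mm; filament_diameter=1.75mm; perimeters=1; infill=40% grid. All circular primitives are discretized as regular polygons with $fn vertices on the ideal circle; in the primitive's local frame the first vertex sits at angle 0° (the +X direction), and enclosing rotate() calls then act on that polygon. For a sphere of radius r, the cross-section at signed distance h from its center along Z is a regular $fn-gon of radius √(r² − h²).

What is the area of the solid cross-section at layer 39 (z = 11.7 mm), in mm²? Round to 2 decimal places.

141.00 mm²

At z = 11.7 mm: the sphere does not reach this height (|z−center|=6.200 > r=5.5); the 23.5×6 cube at (-3.5, 2) contributes its full rectangle (area 141.00 mm²); Combining (union): only the 23.5×6 cube at (-3.5, 2) is present, so the union is just that shape — area = 141.00 mm². Overall, the cross-section is a single solid region. Net area = 141.00 mm².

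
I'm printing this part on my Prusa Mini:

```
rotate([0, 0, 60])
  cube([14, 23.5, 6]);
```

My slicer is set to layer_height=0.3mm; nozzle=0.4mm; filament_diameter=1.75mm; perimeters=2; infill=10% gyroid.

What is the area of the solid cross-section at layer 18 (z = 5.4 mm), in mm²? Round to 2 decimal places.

At z = 5.4 mm: the 14×23.5 cube contributes its full rectangle (area 329.00 mm²); (rotated 60° about Z; rotation is an isometry so areas/perimeters/island counts are preserved). Overall, the cross-section is a single solid region. Net area = 329.00 mm².

329.00 mm²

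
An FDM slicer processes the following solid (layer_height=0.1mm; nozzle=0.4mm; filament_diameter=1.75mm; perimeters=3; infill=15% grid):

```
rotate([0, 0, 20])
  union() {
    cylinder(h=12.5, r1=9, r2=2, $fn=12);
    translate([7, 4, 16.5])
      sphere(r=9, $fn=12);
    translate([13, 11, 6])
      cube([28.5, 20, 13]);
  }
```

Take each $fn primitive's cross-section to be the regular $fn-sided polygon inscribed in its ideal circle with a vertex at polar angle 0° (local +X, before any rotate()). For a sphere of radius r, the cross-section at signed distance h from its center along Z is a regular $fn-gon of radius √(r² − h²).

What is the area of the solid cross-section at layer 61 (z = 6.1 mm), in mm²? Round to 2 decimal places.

At z = 6.1 mm: the cone: at t=0.488 of its height the radius interpolates to r₁+(r₂−r₁)t = 5.584, giving a regular 12-gon of that circumradius (area = (12/2)·5.584²·sin(360°/12) = 93.54 mm²); the sphere at (7, 4) does not reach this height (|z−center|=10.400 > r=9); the cube at (13, 11) (footprint 28.5×20) is included at this height (area 570.00 mm²); Combining (union): the 2 present regions are separate (no shared area or edge), so areas and boundary lengths simply add and each stays a separate island — area = 663.54 mm²; (rotated 20° about Z; rotation is an isometry so areas/perimeters/island counts are preserved). Overall, the cross-section has 2 separate islands. Net area = 663.54 mm².

663.54 mm²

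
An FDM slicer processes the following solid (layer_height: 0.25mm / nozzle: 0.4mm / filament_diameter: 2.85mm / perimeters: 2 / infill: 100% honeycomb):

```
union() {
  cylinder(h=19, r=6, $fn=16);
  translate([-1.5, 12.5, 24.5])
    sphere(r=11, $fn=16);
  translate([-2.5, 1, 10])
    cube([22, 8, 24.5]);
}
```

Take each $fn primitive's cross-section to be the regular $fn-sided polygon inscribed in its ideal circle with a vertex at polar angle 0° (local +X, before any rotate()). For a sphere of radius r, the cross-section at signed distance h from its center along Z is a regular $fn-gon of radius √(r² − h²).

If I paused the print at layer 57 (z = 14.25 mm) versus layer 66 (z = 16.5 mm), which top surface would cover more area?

layer 66 (z = 16.5 mm)

Layer 57 (z = 14.25): the cylinder: section is a regular 16-gon, circumradius r=6 (area = (16/2)·6.000²·sin(360°/16) = 110.21 mm²); the r=11 sphere at (-1.5, 12.5) contributes a regular 16-gon of circumradius √(11²−10.25²) = 3.992 (area = (16/2)·3.992²·sin(360°/16) = 48.79 mm²); the cube at (-2.5, 1) is present — its section is the full 22×8 rectangle (area 176.00 mm²); Taking the union: the regions partially overlap — summed areas 335.00 mm² minus the doubly-counted overlap 34.46 mm² gives 300.54 mm² — area = 300.54 mm². So its area = 300.54 mm². Layer 66 (z = 16.5): the cylinder: section is a regular 16-gon, circumradius r=6 (area = (16/2)·6.000²·sin(360°/16) = 110.21 mm²); the r=11 sphere at (-1.5, 12.5) contributes a regular 16-gon of circumradius √(11²−8²) = 7.550 (area = (16/2)·7.550²·sin(360°/16) = 174.50 mm²); the cube at (-2.5, 1) is present — its section is the full 22×8 rectangle (area 176.00 mm²); Merging all regions: the regions partially overlap — summed areas 460.72 mm² minus the doubly-counted overlap 56.02 mm² gives 404.70 mm² — area = 404.70 mm². So its area = 404.70 mm². Layer 66 is larger (404.70 vs 300.54 mm²).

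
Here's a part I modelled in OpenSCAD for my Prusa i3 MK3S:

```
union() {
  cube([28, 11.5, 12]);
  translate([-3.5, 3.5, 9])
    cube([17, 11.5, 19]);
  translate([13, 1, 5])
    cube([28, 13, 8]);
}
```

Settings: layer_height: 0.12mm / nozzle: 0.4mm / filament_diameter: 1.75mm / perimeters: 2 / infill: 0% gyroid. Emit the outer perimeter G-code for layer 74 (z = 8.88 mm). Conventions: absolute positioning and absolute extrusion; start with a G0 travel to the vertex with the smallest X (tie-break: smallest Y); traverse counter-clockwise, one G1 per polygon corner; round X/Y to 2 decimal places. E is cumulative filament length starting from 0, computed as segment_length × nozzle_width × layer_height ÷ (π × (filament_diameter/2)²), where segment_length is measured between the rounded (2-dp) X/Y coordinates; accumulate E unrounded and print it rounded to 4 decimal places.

At z = 8.88 mm: the cube (footprint 28×11.5) is included at this height; the cube at (-3.5, 3.5) is absent (z outside [9, 28]); the 28×13 cube at (13, 1) contributes its full rectangle; Combining (union): the regions partially overlap (shared area 157.50 mm²), so overlapping operands fuse into one piece — 1 connected region. The outline is a single polygon with 8 vertices. Extrusion per mm of travel: 0.4 × 0.12 / (π × 0.875²) = 0.019956. Accumulating E over each segment gives final E = 2.1952.

G0 X0.00 Y0.00 Z8.88
G1 X28.00 Y0.00 E0.5588
G1 X28.00 Y1.00 E0.5787
G1 X41.00 Y1.00 E0.8382
G1 X41.00 Y14.00 E1.0976
G1 X13.00 Y14.00 E1.6564
G1 X13.00 Y11.50 E1.7062
G1 X0.00 Y11.50 E1.9657
G1 X0.00 Y0.00 E2.1952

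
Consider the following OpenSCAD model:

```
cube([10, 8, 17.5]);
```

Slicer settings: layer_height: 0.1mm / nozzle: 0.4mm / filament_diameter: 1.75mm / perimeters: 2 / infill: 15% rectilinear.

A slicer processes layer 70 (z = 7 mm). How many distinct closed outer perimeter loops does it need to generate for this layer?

At z = 7 mm: the 10×8 cube contributes its full rectangle. The result has 1 disconnected region.

1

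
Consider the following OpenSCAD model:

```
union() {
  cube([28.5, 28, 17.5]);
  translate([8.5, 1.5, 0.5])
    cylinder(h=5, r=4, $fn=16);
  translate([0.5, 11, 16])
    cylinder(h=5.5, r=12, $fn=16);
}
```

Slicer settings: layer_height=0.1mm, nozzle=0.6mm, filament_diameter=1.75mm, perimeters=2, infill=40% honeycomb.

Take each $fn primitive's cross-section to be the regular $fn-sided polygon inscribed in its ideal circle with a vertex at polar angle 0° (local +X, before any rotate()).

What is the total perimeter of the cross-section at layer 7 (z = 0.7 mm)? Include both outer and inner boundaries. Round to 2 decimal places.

At z = 0.7 mm: the cube is present — its section is the full 28.5×28 rectangle (perimeter 113.00 mm); the cylinder at (8.5, 1.5): section is a regular 16-gon, circumradius r=4 (perimeter = 2·16·4.000·sin(180°/16) = 24.97 mm); the cylinder at (0.5, 11) does not reach this height (z outside [16, 21.5]); Merging all regions: the regions partially overlap (shared area 36.04 mm²), so the edge portions inside another operand are dropped and the merged outline is re-measured after clipping — boundary = 115.02 mm. Overall, the cross-section is a single solid region. Total boundary length (outer) = 115.02 mm.

115.02 mm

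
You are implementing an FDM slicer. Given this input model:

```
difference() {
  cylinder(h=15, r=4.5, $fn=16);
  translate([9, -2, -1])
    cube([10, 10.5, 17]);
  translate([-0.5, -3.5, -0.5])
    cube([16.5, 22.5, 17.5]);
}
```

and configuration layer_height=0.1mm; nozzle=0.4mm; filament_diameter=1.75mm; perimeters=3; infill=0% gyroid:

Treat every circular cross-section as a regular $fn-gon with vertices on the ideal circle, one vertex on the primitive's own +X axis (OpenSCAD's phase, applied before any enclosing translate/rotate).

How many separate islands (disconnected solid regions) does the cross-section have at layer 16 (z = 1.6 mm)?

1

At z = 1.6 mm: the r=4.5 cylinder gives a regular 16-gon of circumradius 4.5 (constant along its height); the 10×10.5 cube at (9, -2) contributes its full rectangle; the cube at (-0.5, -3.5) (footprint 16.5×22.5) is included at this height; After the difference (first − rest): starting from the r=4.5 cylinder, the 10×10.5 cube at (9, -2) misses the remaining region (no effect); the 16.5×22.5 cube at (-0.5, -3.5) partially overlaps it — only the 33.22 mm² overlap (of its 371.25 mm²) is removed, clipping the outline — 1 connected region. Overall, the cross-section is a single solid region. Island count = 1.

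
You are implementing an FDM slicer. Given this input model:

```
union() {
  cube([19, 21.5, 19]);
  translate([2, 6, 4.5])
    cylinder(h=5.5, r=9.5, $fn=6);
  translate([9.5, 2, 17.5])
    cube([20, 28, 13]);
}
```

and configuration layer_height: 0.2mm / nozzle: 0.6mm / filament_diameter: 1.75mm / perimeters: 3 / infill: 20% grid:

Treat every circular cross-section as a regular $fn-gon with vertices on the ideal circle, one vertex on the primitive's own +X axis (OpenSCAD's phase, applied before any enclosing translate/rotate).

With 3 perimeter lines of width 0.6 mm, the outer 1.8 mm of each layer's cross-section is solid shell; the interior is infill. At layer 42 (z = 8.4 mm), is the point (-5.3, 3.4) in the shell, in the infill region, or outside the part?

shell

At z = 8.4 mm: the 19×21.5 cube contributes its full rectangle; the r=9.5 cylinder at (2, 6) gives a regular 6-gon of circumradius 9.5 (constant along its height); the cube at (9.5, 2) is absent (z outside [17.5, 30.5]); Taking the union: the regions partially overlap (shared area 133.68 mm²), so overlapping operands fuse into one piece — 1 connected region. Overall, the cross-section is a single solid region. The nearest boundary edge runs (-2.75, -2.23)→(-7.50, 6.00); distance from the point to it = 0.61 mm. The point is inside the cross-section, 0.61 mm from the nearest boundary — within the 1.8 mm shell band (3 × 0.6).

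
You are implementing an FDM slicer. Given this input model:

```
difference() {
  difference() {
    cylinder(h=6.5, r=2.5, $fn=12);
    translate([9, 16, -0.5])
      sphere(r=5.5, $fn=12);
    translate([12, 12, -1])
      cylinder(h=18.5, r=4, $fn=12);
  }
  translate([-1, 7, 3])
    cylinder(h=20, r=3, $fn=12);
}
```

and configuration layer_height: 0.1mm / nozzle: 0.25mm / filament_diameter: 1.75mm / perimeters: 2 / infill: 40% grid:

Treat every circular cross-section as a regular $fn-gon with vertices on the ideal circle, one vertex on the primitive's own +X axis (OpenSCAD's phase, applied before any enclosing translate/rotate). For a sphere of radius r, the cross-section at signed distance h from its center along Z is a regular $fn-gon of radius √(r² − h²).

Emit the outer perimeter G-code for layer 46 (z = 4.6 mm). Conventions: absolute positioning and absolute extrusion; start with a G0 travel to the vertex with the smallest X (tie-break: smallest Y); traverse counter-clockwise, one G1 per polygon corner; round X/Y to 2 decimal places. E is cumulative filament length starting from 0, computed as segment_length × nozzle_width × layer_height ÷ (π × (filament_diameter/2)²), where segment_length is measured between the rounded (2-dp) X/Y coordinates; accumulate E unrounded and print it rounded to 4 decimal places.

At z = 4.6 mm: the r=2.5 cylinder contributes a regular 12-gon of circumradius 2.5; the sphere at (9, 16): section is a regular 12-gon, circumradius = √(r²−h²) = √(5.5²−5.1²) = 2.059; the cylinder at (12, 12): section is a regular 12-gon, circumradius r=4; After the difference (first − rest): starting from the r=2.5 cylinder, the r=5.5 sphere at (9, 16) misses the remaining region (no effect); the r=4 cylinder at (12, 12) misses the remaining region (no effect) — 1 connected region; the r=3 cylinder at (-1, 7) gives a regular 12-gon of circumradius 3 (constant along its height); After the difference (first − rest): starting from the result so far, the r=3 cylinder at (-1, 7) misses the remaining region (no effect) — 1 connected region. The outline is a single polygon with 12 vertices. Extrusion per mm of travel: 0.25 × 0.1 / (π × 0.875²) = 0.010394. Accumulating E over each segment gives final E = 0.1616.

G0 X-2.50 Y0.00 Z4.60
G1 X-2.17 Y-1.25 E0.0134
G1 X-1.25 Y-2.17 E0.0270
G1 X0.00 Y-2.50 E0.0404
G1 X1.25 Y-2.17 E0.0538
G1 X2.17 Y-1.25 E0.0674
G1 X2.50 Y0.00 E0.0808
G1 X2.17 Y1.25 E0.0942
G1 X1.25 Y2.17 E0.1078
G1 X0.00 Y2.50 E0.1212
G1 X-1.25 Y2.17 E0.1346
G1 X-2.17 Y1.25 E0.1482
G1 X-2.50 Y0.00 E0.1616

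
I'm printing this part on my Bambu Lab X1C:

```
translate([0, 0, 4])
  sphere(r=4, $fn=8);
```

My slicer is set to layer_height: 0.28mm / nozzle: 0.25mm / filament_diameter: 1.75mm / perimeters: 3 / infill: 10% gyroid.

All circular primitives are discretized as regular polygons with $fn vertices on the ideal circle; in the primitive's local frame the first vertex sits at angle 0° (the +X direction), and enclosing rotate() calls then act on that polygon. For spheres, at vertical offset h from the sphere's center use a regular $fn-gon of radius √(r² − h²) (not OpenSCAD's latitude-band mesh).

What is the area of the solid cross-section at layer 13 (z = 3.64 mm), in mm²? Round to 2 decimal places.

At z = 3.64 mm: the r=4 sphere contributes a regular 8-gon of circumradius √(4²−0.36²) = 3.984 (area = (8/2)·3.984²·sin(360°/8) = 44.89 mm²). Overall, the cross-section is a single solid region. Net area = 44.89 mm².

44.89 mm²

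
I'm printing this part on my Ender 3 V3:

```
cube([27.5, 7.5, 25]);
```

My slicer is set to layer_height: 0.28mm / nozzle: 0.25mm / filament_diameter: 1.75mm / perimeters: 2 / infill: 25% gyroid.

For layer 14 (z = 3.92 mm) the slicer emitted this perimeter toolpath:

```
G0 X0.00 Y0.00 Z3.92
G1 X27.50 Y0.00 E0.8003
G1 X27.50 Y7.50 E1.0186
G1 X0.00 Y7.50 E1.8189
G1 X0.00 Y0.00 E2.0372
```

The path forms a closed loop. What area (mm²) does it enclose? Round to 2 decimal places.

Apply the shoelace formula to the sequence of (X, Y) vertices; enclosed area = 206.25 mm².

206.25 mm²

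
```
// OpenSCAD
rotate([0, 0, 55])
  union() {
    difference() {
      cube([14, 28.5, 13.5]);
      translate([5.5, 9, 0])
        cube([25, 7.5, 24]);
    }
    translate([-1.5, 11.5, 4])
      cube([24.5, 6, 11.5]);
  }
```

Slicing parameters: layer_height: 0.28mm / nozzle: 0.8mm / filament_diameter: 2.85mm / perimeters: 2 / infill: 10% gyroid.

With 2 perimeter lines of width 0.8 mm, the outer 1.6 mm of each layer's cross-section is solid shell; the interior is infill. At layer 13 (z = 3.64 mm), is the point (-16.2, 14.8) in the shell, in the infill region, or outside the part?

At z = 3.64 mm: the cube is present — its section is the full 14×28.5 rectangle; the cube at (5.5, 9) (footprint 25×7.5) is included at this height; After the difference (first − rest): starting from the 14×28.5 cube, the 25×7.5 cube at (5.5, 9) partially overlaps it — only the 63.75 mm² overlap (of its 187.50 mm²) is removed, clipping the outline — 1 connected region; the cube at (-1.5, 11.5) is absent (z outside [4, 15.5]); Merging all regions: only the result so far is present, so the union is just that shape — 1 connected region; (rotated 55° about Z; rotation is an isometry so areas/perimeters/island counts are preserved). Overall, the cross-section is a single solid region. Undo the 55° rotation: the query point maps to (2.832, 21.759) in the un-rotated model frame. The nearest boundary edge runs (0.00, 0.00)→(0.00, 28.50); distance from the point to it = 2.83 mm. The point is inside the cross-section and 2.83 mm from the nearest boundary — more than the 1.6 mm shell width (2 × 0.8), so it's in the infill interior.

infill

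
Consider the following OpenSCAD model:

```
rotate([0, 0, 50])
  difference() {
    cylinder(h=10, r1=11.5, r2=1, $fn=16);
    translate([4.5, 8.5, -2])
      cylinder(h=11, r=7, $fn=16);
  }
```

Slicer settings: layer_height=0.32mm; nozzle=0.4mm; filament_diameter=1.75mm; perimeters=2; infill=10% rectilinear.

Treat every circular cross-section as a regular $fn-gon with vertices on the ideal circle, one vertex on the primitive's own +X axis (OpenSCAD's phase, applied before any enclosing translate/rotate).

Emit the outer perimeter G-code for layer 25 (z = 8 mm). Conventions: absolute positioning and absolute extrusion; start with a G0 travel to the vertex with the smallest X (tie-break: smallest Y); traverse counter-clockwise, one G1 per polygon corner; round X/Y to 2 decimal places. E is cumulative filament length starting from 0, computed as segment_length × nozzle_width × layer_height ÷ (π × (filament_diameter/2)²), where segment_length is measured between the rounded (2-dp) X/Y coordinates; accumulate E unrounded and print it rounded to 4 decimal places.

At z = 8 mm: the cone: at t=0.800 of its height the radius interpolates to r₁+(r₂−r₁)t = 3.100, giving a regular 16-gon of that circumradius; the cylinder at (4.5, 8.5): section is a regular 16-gon, circumradius r=7; Taking the first minus the rest: starting from the cone, the r=7 cylinder at (4.5, 8.5) partially overlaps it — only the 0.57 mm² overlap (of its 150.01 mm²) is removed, clipping the outline — 1 connected region; (whole slice rotated 50° about Z — lengths, areas and connectivity unchanged). The outline is a single polygon with 17 vertices. Extrusion per mm of travel: 0.4 × 0.32 / (π × 0.875²) = 0.053216. Accumulating E over each segment gives final E = 1.0271.

G0 X-3.09 Y-0.27 Z8.00
G1 X-2.75 Y-1.43 E0.0643
G1 X-1.99 Y-2.37 E0.1287
G1 X-0.93 Y-2.96 E0.1932
G1 X0.27 Y-3.09 E0.2574
G1 X1.43 Y-2.75 E0.3218
G1 X2.37 Y-1.99 E0.3861
G1 X2.96 Y-0.93 E0.4507
G1 X3.09 Y0.27 E0.5149
G1 X2.75 Y1.43 E0.5792
G1 X1.99 Y2.37 E0.6436
G1 X0.93 Y2.96 E0.7081
G1 X0.05 Y3.05 E0.7552
G1 X-0.39 Y2.70 E0.7851
G1 X-2.12 Y2.20 E0.8809
G1 X-2.37 Y1.99 E0.8983
G1 X-2.96 Y0.93 E0.9629
G1 X-3.09 Y-0.27 E1.0271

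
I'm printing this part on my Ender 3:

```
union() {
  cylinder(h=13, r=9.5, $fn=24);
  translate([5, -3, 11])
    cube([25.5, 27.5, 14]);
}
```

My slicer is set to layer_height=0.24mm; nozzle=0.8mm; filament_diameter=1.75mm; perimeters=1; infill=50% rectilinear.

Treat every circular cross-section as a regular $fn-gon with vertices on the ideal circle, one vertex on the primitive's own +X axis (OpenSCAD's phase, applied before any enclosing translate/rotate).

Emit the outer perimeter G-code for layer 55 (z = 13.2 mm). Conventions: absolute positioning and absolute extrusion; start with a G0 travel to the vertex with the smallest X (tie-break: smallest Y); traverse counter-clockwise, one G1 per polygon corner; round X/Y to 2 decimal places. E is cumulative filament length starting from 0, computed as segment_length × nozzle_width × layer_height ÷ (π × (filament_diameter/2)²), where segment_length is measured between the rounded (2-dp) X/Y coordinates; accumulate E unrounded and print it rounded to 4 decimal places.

G0 X5.00 Y-3.00 Z13.20
G1 X30.50 Y-3.00 E2.0355
G1 X30.50 Y24.50 E4.2307
G1 X5.00 Y24.50 E6.2662
G1 X5.00 Y-3.00 E8.4614

At z = 13.2 mm: the cylinder is not intersected at this z (z outside [0, 13]); the cube at (5, -3) (footprint 25.5×27.5) is included at this height; Merging all regions: only the 25.5×27.5 cube at (5, -3) is present, so the union is just that shape — 1 connected region. The outline is a single polygon with 4 vertices. Extrusion per mm of travel: 0.8 × 0.24 / (π × 0.875²) = 0.079824. Accumulating E over each segment gives final E = 8.4614.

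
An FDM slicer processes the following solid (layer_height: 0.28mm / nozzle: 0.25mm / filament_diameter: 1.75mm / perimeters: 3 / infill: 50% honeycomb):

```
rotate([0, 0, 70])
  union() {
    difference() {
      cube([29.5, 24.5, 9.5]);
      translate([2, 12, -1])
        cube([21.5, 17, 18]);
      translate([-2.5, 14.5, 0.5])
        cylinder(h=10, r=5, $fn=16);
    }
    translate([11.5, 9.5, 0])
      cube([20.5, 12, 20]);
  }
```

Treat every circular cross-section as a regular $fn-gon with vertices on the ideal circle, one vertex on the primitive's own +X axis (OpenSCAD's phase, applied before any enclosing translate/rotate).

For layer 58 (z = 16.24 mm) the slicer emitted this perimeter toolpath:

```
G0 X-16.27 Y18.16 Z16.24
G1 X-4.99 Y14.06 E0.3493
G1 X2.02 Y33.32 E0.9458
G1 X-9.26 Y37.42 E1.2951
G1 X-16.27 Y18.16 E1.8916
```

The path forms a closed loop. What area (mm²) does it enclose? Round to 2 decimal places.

Apply the shoelace formula to the sequence of (X, Y) vertices; enclosed area = 245.99 mm².

245.99 mm²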